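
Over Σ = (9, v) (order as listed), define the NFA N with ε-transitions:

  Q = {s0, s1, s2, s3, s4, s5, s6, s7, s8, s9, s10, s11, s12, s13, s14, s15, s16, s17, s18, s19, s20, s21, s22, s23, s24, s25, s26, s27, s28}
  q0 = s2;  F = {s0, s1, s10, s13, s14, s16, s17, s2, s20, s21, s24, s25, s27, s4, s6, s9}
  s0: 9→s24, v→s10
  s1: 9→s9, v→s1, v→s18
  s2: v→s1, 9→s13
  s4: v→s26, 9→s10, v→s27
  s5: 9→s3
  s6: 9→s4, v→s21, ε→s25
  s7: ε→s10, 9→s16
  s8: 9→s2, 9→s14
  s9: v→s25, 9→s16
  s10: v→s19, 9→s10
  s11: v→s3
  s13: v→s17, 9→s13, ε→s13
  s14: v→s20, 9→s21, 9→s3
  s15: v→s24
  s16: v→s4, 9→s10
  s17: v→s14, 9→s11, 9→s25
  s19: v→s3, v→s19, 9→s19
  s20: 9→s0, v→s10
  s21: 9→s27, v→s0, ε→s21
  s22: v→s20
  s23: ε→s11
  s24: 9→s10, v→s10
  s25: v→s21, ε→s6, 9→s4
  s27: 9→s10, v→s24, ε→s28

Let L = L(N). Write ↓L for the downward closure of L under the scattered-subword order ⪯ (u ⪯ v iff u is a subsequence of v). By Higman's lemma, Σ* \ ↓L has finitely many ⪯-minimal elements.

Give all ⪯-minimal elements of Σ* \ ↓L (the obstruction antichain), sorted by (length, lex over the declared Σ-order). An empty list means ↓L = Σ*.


Antichain: [v999v, 9vvvvv].

|Q|=29, |F|=16, |δ|=53 (7 ε).
min D↑ (16 st, q0=0, F={14}): 0:9→1,v→2 1:9→1,v→3 2:9→4,v→2 3:9→5,v→6 4:9→7,v→5 5:9→8,v→9 6:9→9,v→10 7:9→11,v→8 8:9→11,v→12 9:9→12,v→13 10:9→13,v→11 11:9→11,v→14 12:9→11,v→15 13:9→15,v→11 14:9→14,v→14 15:9→11,v→11 [Hopcroft].
'v999v': run [22, 20, 15, 9, 3, 2] end={s19,s3} — reject; 5/5 del acc.
'9vvvvv': |S_i|=[22, 19, 16, 11, 6, 3, 2] end={s19,s3} rej; 6/6 single-dels accept.
2 obstructions.


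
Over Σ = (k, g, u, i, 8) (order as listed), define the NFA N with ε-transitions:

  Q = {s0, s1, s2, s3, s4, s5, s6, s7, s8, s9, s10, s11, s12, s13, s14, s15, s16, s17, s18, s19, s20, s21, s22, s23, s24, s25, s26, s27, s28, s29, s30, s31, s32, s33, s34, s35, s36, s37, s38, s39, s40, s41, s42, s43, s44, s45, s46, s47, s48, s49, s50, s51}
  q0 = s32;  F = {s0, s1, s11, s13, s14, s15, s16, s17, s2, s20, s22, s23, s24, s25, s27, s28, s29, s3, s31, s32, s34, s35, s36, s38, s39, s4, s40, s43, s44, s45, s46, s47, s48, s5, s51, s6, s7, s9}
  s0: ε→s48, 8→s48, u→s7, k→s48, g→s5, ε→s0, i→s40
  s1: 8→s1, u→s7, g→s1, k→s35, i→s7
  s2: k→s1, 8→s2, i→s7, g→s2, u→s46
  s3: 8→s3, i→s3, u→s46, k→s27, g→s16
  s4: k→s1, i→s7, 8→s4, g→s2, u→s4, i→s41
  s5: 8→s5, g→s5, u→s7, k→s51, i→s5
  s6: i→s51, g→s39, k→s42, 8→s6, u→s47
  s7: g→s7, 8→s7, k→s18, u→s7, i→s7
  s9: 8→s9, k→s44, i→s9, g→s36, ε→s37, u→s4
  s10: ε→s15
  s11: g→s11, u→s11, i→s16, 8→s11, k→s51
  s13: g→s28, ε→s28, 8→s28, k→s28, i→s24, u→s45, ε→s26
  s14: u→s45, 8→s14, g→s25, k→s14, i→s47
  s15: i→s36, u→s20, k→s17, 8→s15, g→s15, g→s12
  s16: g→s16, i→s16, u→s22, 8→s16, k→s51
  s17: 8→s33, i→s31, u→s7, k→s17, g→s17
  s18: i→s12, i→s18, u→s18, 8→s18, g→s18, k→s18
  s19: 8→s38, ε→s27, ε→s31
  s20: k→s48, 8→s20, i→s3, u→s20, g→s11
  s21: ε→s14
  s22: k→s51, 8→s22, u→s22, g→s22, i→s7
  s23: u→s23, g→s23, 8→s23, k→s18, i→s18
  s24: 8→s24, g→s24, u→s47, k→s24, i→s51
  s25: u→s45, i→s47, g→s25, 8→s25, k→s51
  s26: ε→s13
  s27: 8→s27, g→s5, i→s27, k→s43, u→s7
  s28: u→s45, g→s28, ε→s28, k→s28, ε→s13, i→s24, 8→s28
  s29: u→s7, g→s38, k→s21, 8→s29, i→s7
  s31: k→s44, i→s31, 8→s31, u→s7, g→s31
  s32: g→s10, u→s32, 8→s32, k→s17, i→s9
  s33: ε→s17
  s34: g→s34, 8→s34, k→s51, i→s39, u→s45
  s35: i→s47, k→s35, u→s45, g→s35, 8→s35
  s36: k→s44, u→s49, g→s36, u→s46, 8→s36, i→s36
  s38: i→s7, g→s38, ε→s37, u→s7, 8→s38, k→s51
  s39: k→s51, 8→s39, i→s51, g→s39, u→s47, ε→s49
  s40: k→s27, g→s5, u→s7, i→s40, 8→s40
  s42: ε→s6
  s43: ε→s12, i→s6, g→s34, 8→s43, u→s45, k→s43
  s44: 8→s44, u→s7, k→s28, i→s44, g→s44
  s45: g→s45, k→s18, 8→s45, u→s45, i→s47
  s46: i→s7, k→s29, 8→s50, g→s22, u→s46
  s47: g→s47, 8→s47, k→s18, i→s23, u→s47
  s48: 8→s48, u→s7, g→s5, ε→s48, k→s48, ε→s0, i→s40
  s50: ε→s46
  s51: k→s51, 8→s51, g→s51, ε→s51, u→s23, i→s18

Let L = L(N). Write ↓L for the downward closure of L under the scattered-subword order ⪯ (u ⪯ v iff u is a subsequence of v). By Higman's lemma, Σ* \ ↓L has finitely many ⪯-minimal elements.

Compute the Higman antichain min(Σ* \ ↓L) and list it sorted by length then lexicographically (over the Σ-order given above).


A = [kuk, iuik, gugki, ikkiii].

|Q|=52, |F|=38, |δ|=221 (21 ε).
min D↑ (37 st, q0=0, F={10}): 0:k→1,g→2,u→0,i→3,8→0 1:k→1,g→1,u→4,i→5,8→1 2:k→1,g→2,u→6,i→7,8→2 3:k→8,g→7,u→9,i→3,8→3 4:k→10,g→4,u→4,i→4,8→4 5:k→8,g→5,u→4,i→5,8→5 6:k→11,g→12,u→6,i→13,8→6 7:k→8,g→7,u→14,i→7,8→7 8:k→15,g→8,u→4,i→8,8→8 9:k→16,g→17,u→9,i→4,8→9 10:k→10,g→10,u→10,i→10,8→10 11:k→11,g→18,u→4,i→19,8→11 12:k→20,g→12,u→12,i→21,8→12 13:k→22,g→21,u→14,i→13,8→13 14:k→23,g→24,u→14,i→4,8→14 15:k→15,g→15,u→25,i→26,8→15 16:k→27,g→16,u→4,i→4,8→16 17:k→16,g→17,u→14,i→4,8→17 18:k→20,g→18,u→4,i→18,8→18 19:k→22,g→18,u→4,i→19,8→19 20:k→20,g→20,u→28,i→10,8→20 21:k→20,g→21,u→24,i→21,8→21 22:k→29,g→18,u→4,i→22,8→22 23:k→30,g→31,u→4,i→4,8→23 24:k→20,g→24,u→24,i→4,8→24 25:k→10,g→25,u→25,i→32,8→25 26:k→26,g→26,u→32,i→20,8→26 27:k→27,g→27,u→25,i→32,8→27 28:k→10,g→28,u→28,i→10,8→28 29:k→29,g→33,u→25,i→34,8→29 30:k→30,g→35,u→25,i→32,8→30 31:k→20,g→31,u→4,i→4,8→31 32:k→10,g→32,u→32,i→28,8→32 33:k→20,g→33,u→25,i→36,8→33 34:k→34,g→36,u→32,i→20,8→34 35:k→20,g→35,u→25,i→32,8→35 36:k→20,g→36,u→32,i→20,8→36.
'kuk': run [49, 34, 6, 2] end={s12,s18} rej; 3/3 deletions ∈↓L.
'iuik': |S_i|=[49, 40, 22, 6, 2] end={s12,s18} ∉↓L; 4/4 deletions ∈↓L.
'gugki': N↓-sim [49, 45, 31, 17, 4, 2] end={s12,s18} — reject; 5/5 deletions ∈↓L.
'ikkiii': run [49, 40, 28, 20, 10, 4, 2] end={s12,s18} rej; 6/6 single-dels accept.
4 minimals (antichain).


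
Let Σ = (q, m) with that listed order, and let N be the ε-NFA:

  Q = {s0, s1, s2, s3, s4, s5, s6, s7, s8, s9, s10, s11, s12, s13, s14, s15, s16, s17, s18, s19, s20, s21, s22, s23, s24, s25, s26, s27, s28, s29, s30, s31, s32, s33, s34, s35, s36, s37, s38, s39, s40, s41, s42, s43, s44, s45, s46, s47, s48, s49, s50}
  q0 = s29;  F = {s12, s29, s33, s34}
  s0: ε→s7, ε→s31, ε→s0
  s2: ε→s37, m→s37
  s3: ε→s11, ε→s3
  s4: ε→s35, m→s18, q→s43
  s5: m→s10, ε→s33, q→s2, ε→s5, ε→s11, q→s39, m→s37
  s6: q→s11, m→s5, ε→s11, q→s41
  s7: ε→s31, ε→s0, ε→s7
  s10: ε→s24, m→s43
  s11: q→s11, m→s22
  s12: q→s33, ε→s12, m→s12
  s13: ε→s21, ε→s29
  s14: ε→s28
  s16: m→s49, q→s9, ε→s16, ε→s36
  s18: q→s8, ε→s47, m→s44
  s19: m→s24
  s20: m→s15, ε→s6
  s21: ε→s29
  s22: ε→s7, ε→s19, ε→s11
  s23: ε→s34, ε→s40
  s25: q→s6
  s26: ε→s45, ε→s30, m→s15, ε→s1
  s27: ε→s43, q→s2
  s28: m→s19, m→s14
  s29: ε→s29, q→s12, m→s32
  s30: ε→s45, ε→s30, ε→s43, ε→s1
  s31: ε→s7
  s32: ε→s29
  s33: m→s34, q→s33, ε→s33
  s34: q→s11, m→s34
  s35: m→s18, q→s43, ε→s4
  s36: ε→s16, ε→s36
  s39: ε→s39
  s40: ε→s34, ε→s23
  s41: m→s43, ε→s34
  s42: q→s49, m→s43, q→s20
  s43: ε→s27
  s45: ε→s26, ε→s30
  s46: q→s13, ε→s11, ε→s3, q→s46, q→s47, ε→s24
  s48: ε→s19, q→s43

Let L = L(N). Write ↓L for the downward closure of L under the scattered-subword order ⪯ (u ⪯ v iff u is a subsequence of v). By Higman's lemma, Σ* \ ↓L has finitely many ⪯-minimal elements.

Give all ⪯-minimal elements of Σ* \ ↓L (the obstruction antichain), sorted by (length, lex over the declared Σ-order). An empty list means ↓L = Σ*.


|Q|=51, |F|=4, |δ|=97 (55 ε).
min D↑ (5 st, q0=0, F={4}): 0:q→1,m→0 1:q→2,m→1 2:q→2,m→3 3:q→4,m→3 4:q→4,m→4 [Hopcroft].
'qqmq': run [12, 10, 9, 8, 7] end={s0,s11,s19,s22,s24,s31,s7} — reject; 4/4 single-dels accept.
1 obstructions.

min(Σ*\↓L) = [qqmq].


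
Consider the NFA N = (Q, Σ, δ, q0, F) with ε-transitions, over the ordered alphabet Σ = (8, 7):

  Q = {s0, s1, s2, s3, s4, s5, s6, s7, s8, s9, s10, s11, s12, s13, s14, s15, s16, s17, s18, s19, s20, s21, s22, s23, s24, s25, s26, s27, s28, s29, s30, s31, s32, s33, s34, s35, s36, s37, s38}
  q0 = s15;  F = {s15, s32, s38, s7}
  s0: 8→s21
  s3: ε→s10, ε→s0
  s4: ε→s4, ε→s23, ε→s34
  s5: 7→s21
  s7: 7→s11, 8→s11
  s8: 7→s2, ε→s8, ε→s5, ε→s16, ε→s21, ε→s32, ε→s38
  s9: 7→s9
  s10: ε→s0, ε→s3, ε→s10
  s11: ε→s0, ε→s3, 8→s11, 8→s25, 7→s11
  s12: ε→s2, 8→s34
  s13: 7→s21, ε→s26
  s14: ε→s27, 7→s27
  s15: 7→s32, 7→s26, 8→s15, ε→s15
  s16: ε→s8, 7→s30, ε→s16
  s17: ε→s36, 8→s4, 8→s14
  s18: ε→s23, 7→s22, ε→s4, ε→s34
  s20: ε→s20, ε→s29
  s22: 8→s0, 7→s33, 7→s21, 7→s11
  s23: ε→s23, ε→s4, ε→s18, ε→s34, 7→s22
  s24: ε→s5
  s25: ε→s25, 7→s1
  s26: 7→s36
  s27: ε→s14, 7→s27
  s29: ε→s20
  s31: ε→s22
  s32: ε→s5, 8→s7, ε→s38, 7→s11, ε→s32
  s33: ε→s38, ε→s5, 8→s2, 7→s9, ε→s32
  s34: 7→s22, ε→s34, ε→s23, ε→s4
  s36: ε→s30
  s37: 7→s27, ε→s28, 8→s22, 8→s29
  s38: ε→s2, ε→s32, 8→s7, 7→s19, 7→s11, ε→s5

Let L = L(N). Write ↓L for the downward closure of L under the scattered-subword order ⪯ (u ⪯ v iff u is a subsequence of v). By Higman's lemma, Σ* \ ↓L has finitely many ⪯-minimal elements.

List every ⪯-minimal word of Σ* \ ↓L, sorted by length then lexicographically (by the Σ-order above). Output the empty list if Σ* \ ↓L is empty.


A = [77, 788].

|Q|=39, |F|=4, |δ|=89 (51 ε).
min D↑ (4 st, q0=0, F={3}): 0:8→0,7→1 1:8→2,7→3 2:8→3,7→3 3:8→3,7→3 [Hopcroft].
'77': N↓-sim [17, 16, 10] end={s0,s1,s10,s11,s19,s21,s25,s3,s30,s36} ∉↓L; 2/2 del acc.
'788': |S_i|=[17, 16, 8, 7] end={s0,s1,s10,s11,s21,s25,s3} rej; 3/3 single-dels accept.
2 words, ⪯-incomp.


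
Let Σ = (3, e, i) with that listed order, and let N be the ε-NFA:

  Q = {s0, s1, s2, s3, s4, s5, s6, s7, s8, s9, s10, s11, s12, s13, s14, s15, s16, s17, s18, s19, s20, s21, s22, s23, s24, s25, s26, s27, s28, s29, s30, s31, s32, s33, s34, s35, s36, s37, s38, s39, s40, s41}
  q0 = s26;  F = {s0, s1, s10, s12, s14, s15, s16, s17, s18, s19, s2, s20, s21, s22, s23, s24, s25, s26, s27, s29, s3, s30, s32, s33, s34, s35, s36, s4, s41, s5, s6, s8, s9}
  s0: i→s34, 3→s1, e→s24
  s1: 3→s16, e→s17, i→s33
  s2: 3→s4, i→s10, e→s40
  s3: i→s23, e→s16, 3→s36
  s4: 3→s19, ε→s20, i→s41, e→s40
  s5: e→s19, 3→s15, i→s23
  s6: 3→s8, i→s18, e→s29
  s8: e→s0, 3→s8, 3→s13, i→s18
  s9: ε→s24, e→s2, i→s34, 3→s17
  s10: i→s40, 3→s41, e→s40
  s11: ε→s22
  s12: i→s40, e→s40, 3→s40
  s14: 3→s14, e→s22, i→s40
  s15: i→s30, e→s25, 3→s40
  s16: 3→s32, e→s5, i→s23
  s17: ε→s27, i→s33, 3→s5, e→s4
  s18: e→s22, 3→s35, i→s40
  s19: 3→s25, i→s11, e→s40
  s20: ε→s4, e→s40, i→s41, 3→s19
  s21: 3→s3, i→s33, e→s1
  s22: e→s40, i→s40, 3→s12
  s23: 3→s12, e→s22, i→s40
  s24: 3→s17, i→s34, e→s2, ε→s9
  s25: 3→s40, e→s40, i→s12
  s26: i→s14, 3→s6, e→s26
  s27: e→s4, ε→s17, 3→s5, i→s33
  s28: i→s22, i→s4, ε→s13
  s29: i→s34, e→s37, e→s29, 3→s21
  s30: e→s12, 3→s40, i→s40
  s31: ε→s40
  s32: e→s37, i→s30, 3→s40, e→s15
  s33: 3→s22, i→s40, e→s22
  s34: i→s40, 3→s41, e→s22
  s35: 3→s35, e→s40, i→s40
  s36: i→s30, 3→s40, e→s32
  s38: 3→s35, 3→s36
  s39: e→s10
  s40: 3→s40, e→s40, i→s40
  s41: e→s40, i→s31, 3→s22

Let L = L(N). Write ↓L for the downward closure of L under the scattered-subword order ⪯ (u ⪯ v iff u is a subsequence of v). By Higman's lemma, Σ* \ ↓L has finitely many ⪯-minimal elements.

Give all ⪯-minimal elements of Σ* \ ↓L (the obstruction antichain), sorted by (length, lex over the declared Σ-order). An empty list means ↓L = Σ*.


|Q|=42, |F|=33, |δ|=119 (9 ε).
min D↑ (31 st, q0=0, F={7}): 0:3→1,e→0,i→2 1:3→3,e→4,i→5 2:3→2,e→6,i→7 3:3→3,e→8,i→5 4:3→9,e→4,i→10 5:3→11,e→6,i→7 6:3→12,e→7,i→7 7:3→7,e→7,i→7 8:3→13,e→14,i→10 9:3→15,e→13,i→16 10:3→17,e→6,i→7 11:3→11,e→7,i→7 12:3→7,e→7,i→7 13:3→18,e→19,i→16 14:3→19,e→20,i→10 15:3→21,e→18,i→22 16:3→6,e→6,i→7 17:3→6,e→7,i→7 18:3→23,e→24,i→22 19:3→24,e→25,i→16 20:3→25,e→7,i→26 21:3→7,e→23,i→27 22:3→12,e→6,i→7 23:3→7,e→28,i→27 24:3→28,e→29,i→22 25:3→29,e→7,i→17 26:3→17,e→7,i→7 27:3→7,e→12,i→7 28:3→7,e→30,i→27 29:3→30,e→7,i→6 30:3→7,e→7,i→12.
'ii': run [38, 14, 2] end={s31,s40} — reject; 2/2 deletions ∈↓L.
'iee': N↓-sim [38, 14, 3, 1] end={s40} rej; 3/3 deletions ∈↓L.
'3i3e': N↓-sim [38, 37, 13, 6, 1] end={s40} — reject; 4/4 deletions ∈↓L.
'ie33': run [38, 14, 3, 2, 1] end={s40} — reject; 4/4 deletions ∈↓L.
'33eeee': N↓-sim [38, 37, 35, 27, 23, 12, 1] end={s40} rej; 6/6 del acc.
'3e3333': N↓-sim [38, 37, 31, 24, 15, 8, 1] end={s40} ∉↓L; 6/6 single-dels accept.
6 obstructions.

min(Σ*\↓L) = [ii, iee, 3i3e, ie33, 33eeee, 3e3333].


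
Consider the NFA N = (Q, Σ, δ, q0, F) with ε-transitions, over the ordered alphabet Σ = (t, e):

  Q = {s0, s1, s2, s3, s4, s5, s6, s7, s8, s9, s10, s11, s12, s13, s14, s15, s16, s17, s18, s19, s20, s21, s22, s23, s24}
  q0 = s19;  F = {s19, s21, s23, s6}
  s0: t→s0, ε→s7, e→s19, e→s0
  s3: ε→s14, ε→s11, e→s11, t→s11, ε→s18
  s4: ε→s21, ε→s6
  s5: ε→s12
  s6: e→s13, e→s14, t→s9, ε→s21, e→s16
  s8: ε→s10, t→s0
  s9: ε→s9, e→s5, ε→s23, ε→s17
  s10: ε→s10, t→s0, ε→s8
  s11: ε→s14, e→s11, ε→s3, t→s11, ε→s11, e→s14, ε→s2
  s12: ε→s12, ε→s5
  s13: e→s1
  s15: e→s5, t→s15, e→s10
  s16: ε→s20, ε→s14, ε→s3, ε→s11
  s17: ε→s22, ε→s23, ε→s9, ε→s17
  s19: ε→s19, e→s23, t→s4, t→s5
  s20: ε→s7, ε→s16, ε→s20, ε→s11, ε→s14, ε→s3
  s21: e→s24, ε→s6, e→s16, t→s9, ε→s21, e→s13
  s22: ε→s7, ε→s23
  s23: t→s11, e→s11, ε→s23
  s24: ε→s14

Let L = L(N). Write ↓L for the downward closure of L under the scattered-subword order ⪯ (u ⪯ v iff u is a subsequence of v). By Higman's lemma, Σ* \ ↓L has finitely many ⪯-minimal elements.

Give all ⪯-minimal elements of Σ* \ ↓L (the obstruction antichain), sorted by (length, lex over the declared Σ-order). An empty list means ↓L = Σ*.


|Q|=25, |F|=4, |δ|=69 (41 ε).
min D↑ (4 st, q0=0, F={3}): 0:t→1,e→2 1:t→2,e→3 2:t→3,e→3 3:t→3,e→3.
'te': N↓-sim [21, 20, 13] end={s1,s11,s12,s13,s14,s16,s18,s2,s20,s24,s3,s5,…} — reject; 2/2 single-dels accept.
'et': run [21, 14, 5] end={s11,s14,s18,s2,s3} — reject; 2/2 single-dels accept.
'ee': run [21, 14, 6] end={s1,s11,s14,s18,s2,s3} — reject; 2/2 del acc.
'ttt': N↓-sim [21, 20, 12, 5] end={s11,s14,s18,s2,s3} rej; 3/3 single-dels accept.
4 words, ⪯-incomp.

A = [te, et, ee, ttt].


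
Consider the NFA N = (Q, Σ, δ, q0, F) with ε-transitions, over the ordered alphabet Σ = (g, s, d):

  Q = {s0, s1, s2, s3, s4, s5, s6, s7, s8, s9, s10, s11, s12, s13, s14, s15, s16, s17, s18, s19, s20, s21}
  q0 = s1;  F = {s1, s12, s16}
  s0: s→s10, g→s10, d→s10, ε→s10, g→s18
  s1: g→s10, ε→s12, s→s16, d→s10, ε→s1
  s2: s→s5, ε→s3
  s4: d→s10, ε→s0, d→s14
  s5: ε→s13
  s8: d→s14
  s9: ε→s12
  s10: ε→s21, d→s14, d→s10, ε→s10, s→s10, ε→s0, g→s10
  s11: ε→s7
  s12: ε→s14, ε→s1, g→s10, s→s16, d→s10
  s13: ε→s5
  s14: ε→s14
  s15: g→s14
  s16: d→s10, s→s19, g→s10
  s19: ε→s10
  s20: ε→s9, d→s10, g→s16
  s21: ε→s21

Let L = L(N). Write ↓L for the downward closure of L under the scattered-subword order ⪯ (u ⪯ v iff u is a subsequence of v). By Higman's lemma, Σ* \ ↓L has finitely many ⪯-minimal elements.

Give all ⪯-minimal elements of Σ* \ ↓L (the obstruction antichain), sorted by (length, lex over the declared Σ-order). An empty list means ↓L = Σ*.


|Q|=22, |F|=3, |δ|=42 (18 ε).
min D↑ (3 st, q0=0, F={1}): 0:g→1,s→2,d→1 1:g→1,s→1,d→1 2:g→1,s→1,d→1 (ε-aug+det+¬).
'g': N↓-sim [9, 5] end={s0,s10,s14,s18,s21} rej; 1/1 single-dels accept.
'd': N↓-sim [9, 5] end={s0,s10,s14,s18,s21} — reject; 1/1 del acc.
'ss': |S_i|=[9, 7, 6] end={s0,s10,s14,s18,s19,s21} rej; 2/2 deletions ∈↓L.
3 minimals (antichain).

min(Σ*\↓L) = [g, d, ss].


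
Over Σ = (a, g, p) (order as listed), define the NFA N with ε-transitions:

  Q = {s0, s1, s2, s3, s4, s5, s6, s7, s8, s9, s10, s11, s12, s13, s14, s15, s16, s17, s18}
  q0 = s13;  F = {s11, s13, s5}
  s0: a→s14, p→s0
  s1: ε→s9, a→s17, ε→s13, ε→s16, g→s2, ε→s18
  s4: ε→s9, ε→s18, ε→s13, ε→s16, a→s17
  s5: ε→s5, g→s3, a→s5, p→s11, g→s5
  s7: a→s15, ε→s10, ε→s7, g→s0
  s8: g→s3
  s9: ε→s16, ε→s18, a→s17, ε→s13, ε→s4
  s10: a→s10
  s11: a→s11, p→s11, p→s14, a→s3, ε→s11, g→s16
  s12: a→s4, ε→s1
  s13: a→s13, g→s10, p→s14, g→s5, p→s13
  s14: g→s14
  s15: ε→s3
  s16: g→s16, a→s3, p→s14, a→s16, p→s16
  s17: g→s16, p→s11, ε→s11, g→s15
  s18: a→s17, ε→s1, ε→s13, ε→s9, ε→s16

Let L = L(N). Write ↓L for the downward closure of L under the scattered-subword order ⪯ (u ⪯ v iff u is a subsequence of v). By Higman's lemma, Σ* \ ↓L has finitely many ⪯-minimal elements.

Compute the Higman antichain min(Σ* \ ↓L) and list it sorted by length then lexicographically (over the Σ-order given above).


|Q|=19, |F|=3, |δ|=58 (23 ε).
min D↑ (4 st, q0=0, F={3}): 0:a→0,g→1,p→0 1:a→1,g→1,p→2 2:a→2,g→3,p→2 3:a→3,g→3,p→3 [Hopcroft].
'gpg': N↓-sim [7, 6, 4, 3] end={s14,s16,s3} rej; 3/3 deletions ∈↓L.
1 minimals (antichain).

A = [gpg].


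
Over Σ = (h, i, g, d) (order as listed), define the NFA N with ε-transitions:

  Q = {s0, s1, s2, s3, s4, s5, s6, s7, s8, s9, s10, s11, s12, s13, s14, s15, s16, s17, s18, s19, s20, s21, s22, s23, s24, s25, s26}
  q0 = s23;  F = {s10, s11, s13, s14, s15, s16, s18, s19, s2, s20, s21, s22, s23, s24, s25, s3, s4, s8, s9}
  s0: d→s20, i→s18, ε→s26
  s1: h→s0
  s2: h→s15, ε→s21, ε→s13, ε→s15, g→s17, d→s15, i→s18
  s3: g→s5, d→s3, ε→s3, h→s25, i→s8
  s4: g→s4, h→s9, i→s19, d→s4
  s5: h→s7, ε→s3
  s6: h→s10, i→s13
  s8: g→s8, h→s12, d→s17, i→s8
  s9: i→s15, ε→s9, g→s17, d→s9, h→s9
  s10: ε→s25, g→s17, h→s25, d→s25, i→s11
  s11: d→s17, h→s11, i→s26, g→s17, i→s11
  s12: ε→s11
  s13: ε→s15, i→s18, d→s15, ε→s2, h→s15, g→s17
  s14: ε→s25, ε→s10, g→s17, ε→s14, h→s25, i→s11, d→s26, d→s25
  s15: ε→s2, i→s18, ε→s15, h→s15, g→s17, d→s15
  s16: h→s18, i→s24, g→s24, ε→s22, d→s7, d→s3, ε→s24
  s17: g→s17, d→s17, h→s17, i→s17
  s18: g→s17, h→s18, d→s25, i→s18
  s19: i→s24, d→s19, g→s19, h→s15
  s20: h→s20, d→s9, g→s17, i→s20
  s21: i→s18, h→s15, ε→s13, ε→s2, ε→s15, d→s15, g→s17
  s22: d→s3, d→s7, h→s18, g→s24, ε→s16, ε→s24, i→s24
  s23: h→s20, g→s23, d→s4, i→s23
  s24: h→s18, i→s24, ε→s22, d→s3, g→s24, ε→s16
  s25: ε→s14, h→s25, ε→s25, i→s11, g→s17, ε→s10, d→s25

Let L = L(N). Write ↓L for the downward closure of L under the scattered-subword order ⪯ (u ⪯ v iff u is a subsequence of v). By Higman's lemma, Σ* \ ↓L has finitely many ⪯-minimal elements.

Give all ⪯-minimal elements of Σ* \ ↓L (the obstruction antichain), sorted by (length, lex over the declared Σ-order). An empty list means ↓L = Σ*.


|Q|=27, |F|=19, |δ|=118 (28 ε).
min D↑ (13 st, q0=0, F={3}): 0:h→1,i→0,g→0,d→2 1:h→1,i→1,g→3,d→4 2:h→4,i→5,g→2,d→2 3:h→3,i→3,g→3,d→3 4:h→4,i→6,g→3,d→4 5:h→6,i→7,g→5,d→5 6:h→6,i→8,g→3,d→6 7:h→8,i→7,g→7,d→9 8:h→8,i→8,g→3,d→10 9:h→10,i→11,g→9,d→9 10:h→10,i→12,g→3,d→10 11:h→12,i→11,g→11,d→3 12:h→12,i→12,g→3,d→3.
'hg': |S_i|=[24, 15, 1] end={s17} ∉↓L; 2/2 single-dels accept.
'diidid': run [24, 22, 20, 15, 11, 5, 1] end={s17} rej; 6/6 deletions ∈↓L.
2 obstructions.

Antichain: [hg, diidid].


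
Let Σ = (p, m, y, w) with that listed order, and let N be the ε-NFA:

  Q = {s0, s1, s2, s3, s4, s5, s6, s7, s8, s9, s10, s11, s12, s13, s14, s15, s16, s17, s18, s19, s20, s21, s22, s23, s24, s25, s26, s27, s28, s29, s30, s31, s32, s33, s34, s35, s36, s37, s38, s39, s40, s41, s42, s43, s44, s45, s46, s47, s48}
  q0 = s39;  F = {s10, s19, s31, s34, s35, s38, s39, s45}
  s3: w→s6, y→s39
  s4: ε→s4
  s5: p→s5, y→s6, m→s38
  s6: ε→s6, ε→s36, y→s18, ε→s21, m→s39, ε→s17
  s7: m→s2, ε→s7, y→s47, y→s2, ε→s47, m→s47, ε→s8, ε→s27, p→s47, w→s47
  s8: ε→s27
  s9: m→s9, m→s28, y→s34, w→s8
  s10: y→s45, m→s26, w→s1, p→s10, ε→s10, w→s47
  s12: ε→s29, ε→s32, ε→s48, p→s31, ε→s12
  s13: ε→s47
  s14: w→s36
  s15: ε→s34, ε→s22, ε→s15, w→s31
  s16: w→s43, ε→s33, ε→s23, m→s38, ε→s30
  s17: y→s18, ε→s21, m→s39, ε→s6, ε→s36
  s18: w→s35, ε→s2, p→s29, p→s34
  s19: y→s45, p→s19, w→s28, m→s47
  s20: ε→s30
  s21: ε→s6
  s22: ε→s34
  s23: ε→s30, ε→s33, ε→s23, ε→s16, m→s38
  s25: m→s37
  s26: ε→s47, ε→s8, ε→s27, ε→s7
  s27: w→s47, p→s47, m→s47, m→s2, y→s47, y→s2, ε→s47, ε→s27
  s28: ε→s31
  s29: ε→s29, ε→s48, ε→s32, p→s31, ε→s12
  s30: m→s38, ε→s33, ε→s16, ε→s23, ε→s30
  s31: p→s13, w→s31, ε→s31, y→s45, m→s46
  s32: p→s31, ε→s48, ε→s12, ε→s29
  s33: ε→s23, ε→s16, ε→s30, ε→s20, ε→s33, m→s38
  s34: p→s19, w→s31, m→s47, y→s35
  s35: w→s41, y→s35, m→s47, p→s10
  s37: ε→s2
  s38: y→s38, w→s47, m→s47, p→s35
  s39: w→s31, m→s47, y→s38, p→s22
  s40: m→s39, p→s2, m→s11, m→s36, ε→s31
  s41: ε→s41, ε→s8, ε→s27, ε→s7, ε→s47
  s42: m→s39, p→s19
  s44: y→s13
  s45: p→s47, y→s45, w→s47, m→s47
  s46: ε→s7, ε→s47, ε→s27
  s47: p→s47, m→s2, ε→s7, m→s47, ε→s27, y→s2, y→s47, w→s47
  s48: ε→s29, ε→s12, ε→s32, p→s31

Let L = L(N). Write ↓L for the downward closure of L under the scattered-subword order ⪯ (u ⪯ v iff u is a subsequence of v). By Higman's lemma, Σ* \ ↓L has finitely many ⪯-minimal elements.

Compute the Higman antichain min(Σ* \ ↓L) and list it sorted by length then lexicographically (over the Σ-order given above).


min(Σ*\↓L) = [m, yw, wp, ppyp].

|Q|=49, |F|=8, |δ|=158 (72 ε).
min D↑ (9 st, q0=0, F={2}): 0:p→1,m→2,y→3,w→4 1:p→5,m→2,y→6,w→4 2:p→2,m→2,y→2,w→2 3:p→6,m→2,y→3,w→2 4:p→2,m→2,y→7,w→4 5:p→5,m→2,y→7,w→4 6:p→8,m→2,y→6,w→2 7:p→2,m→2,y→7,w→2 8:p→8,m→2,y→7,w→2 [Hopcroft].
'm': run [20, 7] end={s2,s26,s27,s46,s47,s7,s8} — reject; 1/1 del acc.
'yw': run [20, 12, 7] end={s1,s2,s27,s41,s47,s7,s8} rej; 2/2 del acc.
'wp': run [20, 12, 6] end={s13,s2,s27,s47,s7,s8} ∉↓L; 2/2 deletions ∈↓L.
'ppyp': |S_i|=[20, 18, 14, 6, 5] end={s2,s27,s47,s7,s8} rej; 4/4 single-dels accept.
4 minimals (antichain).


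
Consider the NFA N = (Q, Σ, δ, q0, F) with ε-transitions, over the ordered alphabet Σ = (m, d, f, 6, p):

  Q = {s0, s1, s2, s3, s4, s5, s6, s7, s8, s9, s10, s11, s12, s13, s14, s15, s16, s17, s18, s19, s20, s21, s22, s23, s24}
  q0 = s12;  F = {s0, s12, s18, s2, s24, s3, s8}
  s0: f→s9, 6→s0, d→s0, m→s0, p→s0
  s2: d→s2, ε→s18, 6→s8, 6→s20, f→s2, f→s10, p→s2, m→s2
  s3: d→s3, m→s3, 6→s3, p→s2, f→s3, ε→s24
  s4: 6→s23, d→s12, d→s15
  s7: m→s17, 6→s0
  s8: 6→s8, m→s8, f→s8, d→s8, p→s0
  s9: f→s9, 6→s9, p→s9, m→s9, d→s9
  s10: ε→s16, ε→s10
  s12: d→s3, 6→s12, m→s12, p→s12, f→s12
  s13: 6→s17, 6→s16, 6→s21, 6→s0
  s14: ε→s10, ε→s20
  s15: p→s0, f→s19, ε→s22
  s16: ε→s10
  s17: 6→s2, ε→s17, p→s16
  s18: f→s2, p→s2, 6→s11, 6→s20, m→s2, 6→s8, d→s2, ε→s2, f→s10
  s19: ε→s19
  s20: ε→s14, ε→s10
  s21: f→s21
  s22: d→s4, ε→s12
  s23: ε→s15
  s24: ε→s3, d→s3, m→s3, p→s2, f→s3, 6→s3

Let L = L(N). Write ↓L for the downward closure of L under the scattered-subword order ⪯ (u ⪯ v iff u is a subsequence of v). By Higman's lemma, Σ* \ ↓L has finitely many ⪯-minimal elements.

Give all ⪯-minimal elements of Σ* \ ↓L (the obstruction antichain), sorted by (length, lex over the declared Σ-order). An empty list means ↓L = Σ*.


Antichain: [dp6pf].

|Q|=25, |F|=7, |δ|=76 (16 ε).
min D↑ (6 st, q0=0, F={5}): 0:m→0,d→1,f→0,6→0,p→0 1:m→1,d→1,f→1,6→1,p→2 2:m→2,d→2,f→2,6→3,p→2 3:m→3,d→3,f→3,6→3,p→4 4:m→4,d→4,f→5,6→4,p→4 5:m→5,d→5,f→5,6→5,p→5 (ε-aug+det+¬).
'dp6pf': |S_i|=[13, 12, 10, 8, 2, 1] end={s9} ∉↓L; 5/5 single-dels accept.
1 minimals (antichain).


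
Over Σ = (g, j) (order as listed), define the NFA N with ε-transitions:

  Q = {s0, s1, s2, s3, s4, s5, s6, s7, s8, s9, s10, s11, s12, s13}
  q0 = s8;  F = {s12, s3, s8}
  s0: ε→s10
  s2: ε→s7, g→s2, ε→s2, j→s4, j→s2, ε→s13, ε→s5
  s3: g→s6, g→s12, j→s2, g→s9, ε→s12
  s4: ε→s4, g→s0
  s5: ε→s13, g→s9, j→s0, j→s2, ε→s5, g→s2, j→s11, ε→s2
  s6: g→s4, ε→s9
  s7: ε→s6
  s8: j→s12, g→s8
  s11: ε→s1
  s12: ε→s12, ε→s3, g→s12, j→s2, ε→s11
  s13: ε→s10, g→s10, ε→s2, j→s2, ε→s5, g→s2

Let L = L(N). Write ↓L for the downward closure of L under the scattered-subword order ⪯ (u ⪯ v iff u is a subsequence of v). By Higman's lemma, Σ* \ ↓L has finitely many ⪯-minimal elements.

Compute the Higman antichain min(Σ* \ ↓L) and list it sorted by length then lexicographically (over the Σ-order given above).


A = [jj].

|Q|=14, |F|=3, |δ|=40 (19 ε).
min D↑ (3 st, q0=0, F={2}): 0:g→0,j→1 1:g→1,j→2 2:g→2,j→2.
'jj': run [14, 13, 11] end={s0,s1,s10,s11,s13,s2,s4,s5,s6,s7,s9} rej; 2/2 deletions ∈↓L.
1 minimals (antichain).


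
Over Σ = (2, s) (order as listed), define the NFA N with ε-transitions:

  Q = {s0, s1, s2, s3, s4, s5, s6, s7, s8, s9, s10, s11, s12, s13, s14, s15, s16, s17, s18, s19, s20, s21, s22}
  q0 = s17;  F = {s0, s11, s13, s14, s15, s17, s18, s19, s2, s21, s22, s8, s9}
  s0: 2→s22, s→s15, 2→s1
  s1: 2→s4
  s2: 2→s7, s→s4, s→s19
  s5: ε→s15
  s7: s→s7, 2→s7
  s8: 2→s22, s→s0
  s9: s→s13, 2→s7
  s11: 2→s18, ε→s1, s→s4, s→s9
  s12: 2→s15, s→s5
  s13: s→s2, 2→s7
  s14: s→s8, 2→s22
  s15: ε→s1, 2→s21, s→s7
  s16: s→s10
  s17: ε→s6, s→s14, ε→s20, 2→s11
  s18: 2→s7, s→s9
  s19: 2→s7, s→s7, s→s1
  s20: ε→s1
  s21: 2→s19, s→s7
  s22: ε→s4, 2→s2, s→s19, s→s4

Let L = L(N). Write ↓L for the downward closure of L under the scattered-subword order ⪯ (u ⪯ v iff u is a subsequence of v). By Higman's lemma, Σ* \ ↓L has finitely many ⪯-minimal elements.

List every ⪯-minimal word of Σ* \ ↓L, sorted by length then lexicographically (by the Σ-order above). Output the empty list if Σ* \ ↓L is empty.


min(Σ*\↓L) = [222, 2s2, s2ss, sssss].

|Q|=23, |F|=13, |δ|=44 (7 ε).
min D↑ (14 st, q0=0, F={7}): 0:2→1,s→2 1:2→3,s→4 2:2→5,s→6 3:2→7,s→4 4:2→7,s→8 5:2→9,s→10 6:2→5,s→11 7:2→7,s→7 8:2→7,s→9 9:2→7,s→10 10:2→7,s→7 11:2→5,s→12 12:2→13,s→7 13:2→10,s→7 [Hopcroft].
'222': |S_i|=[18, 11, 8, 2] end={s4,s7} rej; 3/3 single-dels accept.
'2s2': run [18, 11, 7, 2] end={s4,s7} ∉↓L; 3/3 del acc.
's2ss': |S_i|=[18, 13, 7, 4, 3] end={s1,s4,s7} rej; 4/4 deletions ∈↓L.
'sssss': |S_i|=[18, 13, 11, 9, 6, 3] end={s1,s4,s7} ∉↓L; 5/5 deletions ∈↓L.
4 minimals (antichain).


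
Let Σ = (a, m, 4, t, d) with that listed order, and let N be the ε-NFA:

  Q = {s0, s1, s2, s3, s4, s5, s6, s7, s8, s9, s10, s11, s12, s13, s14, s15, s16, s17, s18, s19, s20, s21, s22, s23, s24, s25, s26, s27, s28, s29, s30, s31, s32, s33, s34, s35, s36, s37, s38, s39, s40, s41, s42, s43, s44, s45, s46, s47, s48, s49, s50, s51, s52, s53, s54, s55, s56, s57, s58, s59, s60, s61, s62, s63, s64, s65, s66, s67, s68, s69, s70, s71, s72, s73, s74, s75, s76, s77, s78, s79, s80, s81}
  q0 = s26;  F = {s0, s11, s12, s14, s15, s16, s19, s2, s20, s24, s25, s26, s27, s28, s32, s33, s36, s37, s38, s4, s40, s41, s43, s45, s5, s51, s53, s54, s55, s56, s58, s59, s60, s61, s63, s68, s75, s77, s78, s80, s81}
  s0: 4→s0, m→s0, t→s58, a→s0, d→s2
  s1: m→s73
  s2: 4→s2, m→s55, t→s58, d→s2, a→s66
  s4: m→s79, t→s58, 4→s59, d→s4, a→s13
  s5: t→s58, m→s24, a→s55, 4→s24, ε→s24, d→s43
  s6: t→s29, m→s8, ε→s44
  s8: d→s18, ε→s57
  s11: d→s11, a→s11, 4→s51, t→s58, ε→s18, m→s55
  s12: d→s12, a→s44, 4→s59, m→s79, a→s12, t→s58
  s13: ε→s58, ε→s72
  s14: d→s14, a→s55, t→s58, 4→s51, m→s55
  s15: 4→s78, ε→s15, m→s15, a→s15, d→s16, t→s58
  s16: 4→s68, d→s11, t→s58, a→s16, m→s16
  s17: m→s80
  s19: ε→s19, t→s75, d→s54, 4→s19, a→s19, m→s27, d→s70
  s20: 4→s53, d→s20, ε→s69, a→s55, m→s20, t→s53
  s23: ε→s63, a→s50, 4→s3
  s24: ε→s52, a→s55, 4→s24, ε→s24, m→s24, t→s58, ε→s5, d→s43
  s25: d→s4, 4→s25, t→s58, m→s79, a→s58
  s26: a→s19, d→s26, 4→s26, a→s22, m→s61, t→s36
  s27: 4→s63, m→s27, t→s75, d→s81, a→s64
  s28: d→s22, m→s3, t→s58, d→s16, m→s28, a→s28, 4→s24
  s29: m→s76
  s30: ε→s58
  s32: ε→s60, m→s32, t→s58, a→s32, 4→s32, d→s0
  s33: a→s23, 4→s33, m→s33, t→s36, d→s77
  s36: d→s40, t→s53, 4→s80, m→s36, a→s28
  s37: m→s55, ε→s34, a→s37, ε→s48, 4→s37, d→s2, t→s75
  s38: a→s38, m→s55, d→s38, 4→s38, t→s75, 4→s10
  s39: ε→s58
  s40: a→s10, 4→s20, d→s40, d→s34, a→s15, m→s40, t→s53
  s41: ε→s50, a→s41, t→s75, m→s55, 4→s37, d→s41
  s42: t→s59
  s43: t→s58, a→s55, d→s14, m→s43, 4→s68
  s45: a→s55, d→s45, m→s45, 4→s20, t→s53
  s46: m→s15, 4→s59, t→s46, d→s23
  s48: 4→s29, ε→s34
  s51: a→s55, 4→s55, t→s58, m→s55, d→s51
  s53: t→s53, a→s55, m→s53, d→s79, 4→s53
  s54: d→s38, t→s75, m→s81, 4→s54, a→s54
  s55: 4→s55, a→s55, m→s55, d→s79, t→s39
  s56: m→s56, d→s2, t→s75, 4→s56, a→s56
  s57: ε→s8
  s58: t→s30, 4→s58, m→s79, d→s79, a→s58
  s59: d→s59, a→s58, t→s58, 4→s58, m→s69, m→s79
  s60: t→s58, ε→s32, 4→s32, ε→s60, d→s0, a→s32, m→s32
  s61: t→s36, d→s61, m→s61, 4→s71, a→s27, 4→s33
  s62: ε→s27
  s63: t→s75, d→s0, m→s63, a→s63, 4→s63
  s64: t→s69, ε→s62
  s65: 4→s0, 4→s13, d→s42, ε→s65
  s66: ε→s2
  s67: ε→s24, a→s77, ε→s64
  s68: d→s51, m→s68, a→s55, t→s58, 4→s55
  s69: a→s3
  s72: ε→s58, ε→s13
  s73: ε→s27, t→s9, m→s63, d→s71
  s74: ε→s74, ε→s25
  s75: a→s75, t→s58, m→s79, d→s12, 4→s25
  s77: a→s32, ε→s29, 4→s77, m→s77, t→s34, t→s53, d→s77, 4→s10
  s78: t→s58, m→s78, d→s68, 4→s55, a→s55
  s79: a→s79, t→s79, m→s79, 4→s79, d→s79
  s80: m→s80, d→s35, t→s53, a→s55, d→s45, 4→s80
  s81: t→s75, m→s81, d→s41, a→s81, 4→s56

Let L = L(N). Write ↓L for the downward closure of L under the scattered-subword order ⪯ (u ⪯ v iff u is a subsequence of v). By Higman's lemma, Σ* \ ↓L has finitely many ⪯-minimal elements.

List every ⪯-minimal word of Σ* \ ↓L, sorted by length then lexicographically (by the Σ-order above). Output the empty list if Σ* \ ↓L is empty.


min(Σ*\↓L) = [atm, ttd, t4ad, addmd, m4dtd, td44d].

|Q|=82, |F|=41, |δ|=281 (35 ε).
min D↑ (40 st, q0=0, F={14}): 0:a→1,m→2,4→0,t→3,d→0 1:a→1,m→4,4→1,t→5,d→6 2:a→4,m→2,4→7,t→3,d→2 3:a→8,m→3,4→9,t→10,d→11 4:a→4,m→4,4→12,t→5,d→13 5:a→5,m→14,4→15,t→16,d→17 6:a→6,m→13,4→6,t→5,d→18 7:a→12,m→7,4→7,t→3,d→19 8:a→8,m→8,4→20,t→16,d→21 9:a→22,m→9,4→9,t→10,d→23 10:a→22,m→10,4→10,t→10,d→14 11:a→24,m→11,4→25,t→10,d→11 12:a→12,m→12,4→12,t→5,d→26 13:a→13,m→13,4→27,t→5,d→28 14:a→14,m→14,4→14,t→14,d→14 15:a→16,m→14,4→15,t→16,d→29 16:a→16,m→14,4→16,t→16,d→14 17:a→17,m→14,4→30,t→16,d→17 18:a→18,m→22,4→18,t→5,d→18 19:a→31,m→19,4→19,t→10,d→19 20:a→22,m→20,4→20,t→16,d→32 21:a→21,m→21,4→33,t→16,d→34 22:a→22,m→22,4→22,t→16,d→14 23:a→22,m→23,4→25,t→10,d→23 24:a→24,m→24,4→35,t→16,d→21 25:a→22,m→25,4→10,t→10,d→25 26:a→26,m→26,4→26,t→16,d→36 27:a→27,m→27,4→27,t→5,d→36 28:a→28,m→22,4→37,t→5,d→28 29:a→16,m→14,4→30,t→16,d→29 30:a→16,m→14,4→16,t→16,d→30 31:a→31,m→31,4→31,t→16,d→26 32:a→22,m→32,4→33,t→16,d→38 33:a→22,m→33,4→22,t→16,d→39 34:a→34,m→22,4→39,t→16,d→34 35:a→22,m→35,4→22,t→16,d→33 36:a→36,m→22,4→36,t→16,d→36 37:a→37,m→22,4→37,t→5,d→36 38:a→22,m→22,4→39,t→16,d→38 39:a→22,m→22,4→22,t→16,d→39 [Hopcroft].
'atm': |S_i|=[65, 53, 14, 3] end={s3,s69,s79} — reject; 3/3 deletions ∈↓L.
'ttd': run [65, 38, 6, 1] end={s79} rej; 3/3 deletions ∈↓L.
't4ad': |S_i|=[65, 38, 25, 8, 1] end={s79} ∉↓L; 4/4 del acc.
'addmd': run [65, 53, 39, 30, 8, 1] end={s79} rej; 5/5 deletions ∈↓L.
'm4dtd': run [65, 60, 54, 38, 7, 1] end={s79} — reject; 5/5 del acc.
'td44d': |S_i|=[65, 38, 30, 13, 6, 1] end={s79} rej; 5/5 deletions ∈↓L.
6 minimals (antichain).


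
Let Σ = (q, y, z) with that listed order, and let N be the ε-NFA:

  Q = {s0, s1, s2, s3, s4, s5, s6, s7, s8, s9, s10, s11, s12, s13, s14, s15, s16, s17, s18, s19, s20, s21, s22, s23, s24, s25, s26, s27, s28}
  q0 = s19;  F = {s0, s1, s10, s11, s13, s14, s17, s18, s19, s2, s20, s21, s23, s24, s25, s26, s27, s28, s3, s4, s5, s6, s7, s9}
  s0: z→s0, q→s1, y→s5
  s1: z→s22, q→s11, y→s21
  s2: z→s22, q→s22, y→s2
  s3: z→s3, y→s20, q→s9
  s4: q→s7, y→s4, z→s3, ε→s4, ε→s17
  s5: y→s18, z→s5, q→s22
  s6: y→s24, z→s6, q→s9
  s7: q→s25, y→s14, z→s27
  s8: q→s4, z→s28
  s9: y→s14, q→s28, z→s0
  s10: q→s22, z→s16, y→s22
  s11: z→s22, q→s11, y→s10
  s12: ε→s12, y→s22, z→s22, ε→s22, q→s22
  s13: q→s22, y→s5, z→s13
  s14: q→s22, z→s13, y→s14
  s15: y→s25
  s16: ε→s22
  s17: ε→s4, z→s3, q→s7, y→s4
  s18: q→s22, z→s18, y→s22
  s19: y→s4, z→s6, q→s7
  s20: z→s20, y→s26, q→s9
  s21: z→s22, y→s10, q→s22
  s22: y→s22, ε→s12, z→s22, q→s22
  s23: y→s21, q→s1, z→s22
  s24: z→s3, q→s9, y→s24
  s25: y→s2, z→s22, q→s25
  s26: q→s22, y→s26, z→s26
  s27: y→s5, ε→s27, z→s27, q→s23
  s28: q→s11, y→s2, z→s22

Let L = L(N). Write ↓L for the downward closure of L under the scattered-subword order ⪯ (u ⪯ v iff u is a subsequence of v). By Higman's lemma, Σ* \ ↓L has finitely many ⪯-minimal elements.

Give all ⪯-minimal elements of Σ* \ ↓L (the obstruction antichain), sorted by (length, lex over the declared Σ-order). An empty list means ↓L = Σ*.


|Q|=29, |F|=24, |δ|=89 (8 ε).
min D↑ (24 st, q0=0, F={11}): 0:q→1,y→2,z→3 1:q→4,y→5,z→6 2:q→1,y→2,z→7 3:q→8,y→9,z→3 4:q→4,y→10,z→11 5:q→11,y→5,z→12 6:q→13,y→14,z→6 7:q→8,y→15,z→7 8:q→16,y→5,z→17 9:q→8,y→9,z→7 10:q→11,y→10,z→11 11:q→11,y→11,z→11 12:q→11,y→14,z→12 13:q→18,y→19,z→11 14:q→11,y→20,z→14 15:q→8,y→21,z→15 16:q→22,y→10,z→11 17:q→18,y→14,z→17 18:q→22,y→19,z→11 19:q→11,y→23,z→11 20:q→11,y→11,z→20 21:q→11,y→21,z→21 22:q→22,y→23,z→11 23:q→11,y→11,z→11 (ε-aug+det+¬).
'qqz': N↓-sim [27, 19, 11, 3] end={s12,s16,s22} rej; 3/3 deletions ∈↓L.
'qyq': run [27, 19, 10, 2] end={s12,s22} rej; 3/3 del acc.
'qzyyy': run [27, 19, 13, 7, 5, 2] end={s12,s22} ∉↓L; 5/5 del acc.
'yzyyq': |S_i|=[27, 25, 20, 17, 11, 2] end={s12,s22} rej; 5/5 single-dels accept.
'zqqqyy': |S_i|=[27, 22, 16, 9, 5, 4, 2] end={s12,s22} rej; 6/6 deletions ∈↓L.
5 obstructions.

Antichain: [qqz, qyq, qzyyy, yzyyq, zqqqyy].


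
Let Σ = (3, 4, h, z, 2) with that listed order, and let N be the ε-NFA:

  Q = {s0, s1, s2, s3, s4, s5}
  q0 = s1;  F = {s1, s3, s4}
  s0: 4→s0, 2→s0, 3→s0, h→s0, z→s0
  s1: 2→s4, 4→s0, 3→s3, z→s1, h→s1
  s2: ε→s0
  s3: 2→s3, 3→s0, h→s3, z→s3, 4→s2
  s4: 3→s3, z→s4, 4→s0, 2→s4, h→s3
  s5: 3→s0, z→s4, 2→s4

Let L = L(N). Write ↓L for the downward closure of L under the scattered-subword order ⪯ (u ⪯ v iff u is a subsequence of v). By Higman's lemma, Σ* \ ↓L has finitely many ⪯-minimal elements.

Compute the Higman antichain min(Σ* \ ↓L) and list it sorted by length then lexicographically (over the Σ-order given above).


A = [4, 33, 2h3].

|Q|=6, |F|=3, |δ|=24 (1 ε).
min D↑ (4 st, q0=0, F={2}): 0:3→1,4→2,h→0,z→0,2→3 1:3→2,4→2,h→1,z→1,2→1 2:3→2,4→2,h→2,z→2,2→2 3:3→1,4→2,h→1,z→3,2→3 [Hopcroft].
'4': N↓-sim [5, 2] end={s0,s2} rej; 1/1 single-dels accept.
'33': |S_i|=[5, 3, 1] end={s0} — reject; 2/2 del acc.
'2h3': run [5, 4, 3, 1] end={s0} ∉↓L; 3/3 del acc.
3 words, ⪯-incomp.


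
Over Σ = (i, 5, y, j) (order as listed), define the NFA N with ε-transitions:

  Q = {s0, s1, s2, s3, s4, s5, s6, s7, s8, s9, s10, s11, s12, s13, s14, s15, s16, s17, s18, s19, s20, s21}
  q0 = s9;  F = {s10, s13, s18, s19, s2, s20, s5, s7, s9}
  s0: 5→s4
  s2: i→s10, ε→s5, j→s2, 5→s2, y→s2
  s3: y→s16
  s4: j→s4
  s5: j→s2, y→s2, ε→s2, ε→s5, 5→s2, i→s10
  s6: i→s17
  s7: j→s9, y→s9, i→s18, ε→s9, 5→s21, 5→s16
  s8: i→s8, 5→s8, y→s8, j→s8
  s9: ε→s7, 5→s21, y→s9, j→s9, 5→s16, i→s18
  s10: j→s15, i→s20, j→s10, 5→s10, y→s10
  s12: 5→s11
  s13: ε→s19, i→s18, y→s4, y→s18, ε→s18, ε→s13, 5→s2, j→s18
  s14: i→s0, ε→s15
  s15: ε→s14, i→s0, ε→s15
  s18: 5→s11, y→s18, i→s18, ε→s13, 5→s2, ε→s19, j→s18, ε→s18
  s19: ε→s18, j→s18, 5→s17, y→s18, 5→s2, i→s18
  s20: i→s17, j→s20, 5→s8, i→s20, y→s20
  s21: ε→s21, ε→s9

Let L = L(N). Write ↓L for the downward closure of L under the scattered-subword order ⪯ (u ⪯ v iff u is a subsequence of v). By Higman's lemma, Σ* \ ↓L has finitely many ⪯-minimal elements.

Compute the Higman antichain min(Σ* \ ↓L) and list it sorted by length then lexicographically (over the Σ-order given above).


|Q|=22, |F|=9, |δ|=71 (17 ε).
min D↑ (6 st, q0=0, F={5}): 0:i→1,5→0,y→0,j→0 1:i→1,5→2,y→1,j→1 2:i→3,5→2,y→2,j→2 3:i→4,5→3,y→3,j→3 4:i→4,5→5,y→4,j→4 5:i→5,5→5,y→5,j→5 [Hopcroft].
'i5ii5': run [18, 14, 11, 8, 5, 2] end={s4,s8} rej; 5/5 del acc.
1 obstructions.

Antichain: [i5ii5].
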